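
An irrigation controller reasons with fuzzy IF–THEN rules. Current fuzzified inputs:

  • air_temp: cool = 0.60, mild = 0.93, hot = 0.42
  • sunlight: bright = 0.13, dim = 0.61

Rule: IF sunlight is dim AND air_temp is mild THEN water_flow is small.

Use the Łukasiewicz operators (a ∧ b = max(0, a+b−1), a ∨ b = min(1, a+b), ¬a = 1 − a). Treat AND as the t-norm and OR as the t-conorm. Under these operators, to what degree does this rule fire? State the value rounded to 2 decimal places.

0.54

firing strength: dim=0.61, mild=0.93; AND[max(0, a+b−1)] → w = 0.54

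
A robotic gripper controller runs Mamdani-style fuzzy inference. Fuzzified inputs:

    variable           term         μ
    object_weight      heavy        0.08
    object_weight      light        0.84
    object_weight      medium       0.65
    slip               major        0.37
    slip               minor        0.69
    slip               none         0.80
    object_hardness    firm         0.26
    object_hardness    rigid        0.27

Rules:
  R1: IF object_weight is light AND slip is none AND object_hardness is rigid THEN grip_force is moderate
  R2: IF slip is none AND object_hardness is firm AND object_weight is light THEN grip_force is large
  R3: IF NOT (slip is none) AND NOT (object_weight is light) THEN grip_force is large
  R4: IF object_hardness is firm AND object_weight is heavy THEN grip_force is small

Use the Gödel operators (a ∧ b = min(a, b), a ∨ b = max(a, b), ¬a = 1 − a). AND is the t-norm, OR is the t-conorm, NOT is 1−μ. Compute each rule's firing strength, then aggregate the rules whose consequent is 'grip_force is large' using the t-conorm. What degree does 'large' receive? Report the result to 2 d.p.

0.26

R1: light=0.84, none=0.80, rigid=0.27; AND[min(a, b)] → w = 0.27
R2: none=0.80, firm=0.26, light=0.84; AND[min(a, b)] → w = 0.26
R3: ¬none=1−0.80=0.20, ¬light=1−0.84=0.16; AND[min(a, b)] → w = 0.16
R4: firm=0.26, heavy=0.08; AND[min(a, b)] → w = 0.08
Rules with consequent 'large': {R2, R3} → strengths 0.26, 0.16
Aggregate via t-conorm [max(a, b)]: 0.26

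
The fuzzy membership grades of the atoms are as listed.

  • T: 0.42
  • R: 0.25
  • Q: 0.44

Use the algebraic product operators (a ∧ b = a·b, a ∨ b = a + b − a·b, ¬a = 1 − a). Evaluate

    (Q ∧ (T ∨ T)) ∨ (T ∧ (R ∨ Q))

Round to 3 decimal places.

T ∨ T = a + b − a·b on (0.4200, 0.4200) = 0.6636
Q ∧ (T ∨ T) = a·b on (0.4400, 0.6636) = 0.2920
R ∨ Q = a + b − a·b on (0.2500, 0.4400) = 0.5800
T ∧ (R ∨ Q) = a·b on (0.4200, 0.5800) = 0.2436
(Q ∧ (T ∨ T)) ∨ (T ∧ (R ∨ Q)) = a + b − a·b on (0.2920, 0.2436) = 0.4645

0.464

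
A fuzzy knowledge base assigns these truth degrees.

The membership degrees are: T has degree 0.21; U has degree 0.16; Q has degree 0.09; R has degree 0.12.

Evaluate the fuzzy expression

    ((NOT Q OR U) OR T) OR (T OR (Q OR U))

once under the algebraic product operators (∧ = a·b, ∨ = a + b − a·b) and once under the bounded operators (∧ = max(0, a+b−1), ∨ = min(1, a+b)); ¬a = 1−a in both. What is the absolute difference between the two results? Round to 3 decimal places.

0.036

Under algebraic product:
  NOT Q = 1 − 0.0900 = 0.9100
  NOT Q OR U = a + b − a·b on (0.9100, 0.1600) = 0.9244
  (NOT Q OR U) OR T = a + b − a·b on (0.9244, 0.2100) = 0.9403
  Q OR U = a + b − a·b on (0.0900, 0.1600) = 0.2356
  T OR (Q OR U) = a + b − a·b on (0.2100, 0.2356) = 0.3961
  ((NOT Q OR U) OR T) OR (T OR (Q OR U)) = a + b − a·b on (0.9403, 0.3961) = 0.9639
  → value = 0.9639
Under bounded:
  NOT Q = 1 − 0.09 = 0.91
  NOT Q OR U = min(1, a+b) on (0.91, 0.16) = 1.00
  (NOT Q OR U) OR T = min(1, a+b) on (1.00, 0.21) = 1.00
  Q OR U = min(1, a+b) on (0.09, 0.16) = 0.25
  T OR (Q OR U) = min(1, a+b) on (0.21, 0.25) = 0.46
  ((NOT Q OR U) OR T) OR (T OR (Q OR U)) = min(1, a+b) on (1.00, 0.46) = 1.00
  → value = 1.0000
|0.9639 − 1.0000| = 0.036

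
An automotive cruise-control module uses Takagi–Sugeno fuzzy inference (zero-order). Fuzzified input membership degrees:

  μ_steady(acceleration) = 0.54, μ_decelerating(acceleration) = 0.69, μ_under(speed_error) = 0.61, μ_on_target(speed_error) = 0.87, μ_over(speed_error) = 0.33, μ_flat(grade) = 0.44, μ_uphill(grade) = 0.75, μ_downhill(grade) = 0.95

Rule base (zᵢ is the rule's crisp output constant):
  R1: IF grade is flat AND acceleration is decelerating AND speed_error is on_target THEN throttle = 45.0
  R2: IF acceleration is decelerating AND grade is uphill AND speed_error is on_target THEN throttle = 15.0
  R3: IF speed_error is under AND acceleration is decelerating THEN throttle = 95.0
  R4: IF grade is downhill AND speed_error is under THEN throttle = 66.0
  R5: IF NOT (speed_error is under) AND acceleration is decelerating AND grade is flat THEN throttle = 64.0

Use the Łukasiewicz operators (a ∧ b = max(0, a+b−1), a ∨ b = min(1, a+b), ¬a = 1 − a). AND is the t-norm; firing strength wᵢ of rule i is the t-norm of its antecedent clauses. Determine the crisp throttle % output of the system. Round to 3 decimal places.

R1 (z=45.0): flat=0.44, decelerating=0.69, on_target=0.87; AND[max(0, a+b−1)] → w = 0.00
R2 (z=15.0): decelerating=0.69, uphill=0.75, on_target=0.87; AND[max(0, a+b−1)] → w = 0.31
R3 (z=95.0): under=0.61, decelerating=0.69; AND[max(0, a+b−1)] → w = 0.30
R4 (z=66.0): downhill=0.95, under=0.61; AND[max(0, a+b−1)] → w = 0.56
R5 (z=64.0): ¬under=1−0.61=0.39, decelerating=0.69, flat=0.44; AND[max(0, a+b−1)] → w = 0.00
Weighted average = (0.00·45.0 + 0.31·15.0 + 0.30·95.0 + 0.56·66.0 + 0.00·64.0) / (0.00 + 0.31 + 0.30 + 0.56 + 0.00)
  = 70.1100 / 1.1700 = 59.923

59.923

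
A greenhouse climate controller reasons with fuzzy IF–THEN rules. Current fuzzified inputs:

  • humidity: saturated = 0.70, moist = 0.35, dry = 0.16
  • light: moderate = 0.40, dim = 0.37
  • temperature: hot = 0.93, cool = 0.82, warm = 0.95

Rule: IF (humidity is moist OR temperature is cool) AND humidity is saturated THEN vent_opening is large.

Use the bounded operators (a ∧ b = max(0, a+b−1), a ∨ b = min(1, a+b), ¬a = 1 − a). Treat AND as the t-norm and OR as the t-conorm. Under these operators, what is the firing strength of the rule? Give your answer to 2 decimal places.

0.70

firing strength: (moist=0.35 OR cool=0.82) = 1.00; AND[max(0, a+b−1)] with saturated=0.70 → w = 0.70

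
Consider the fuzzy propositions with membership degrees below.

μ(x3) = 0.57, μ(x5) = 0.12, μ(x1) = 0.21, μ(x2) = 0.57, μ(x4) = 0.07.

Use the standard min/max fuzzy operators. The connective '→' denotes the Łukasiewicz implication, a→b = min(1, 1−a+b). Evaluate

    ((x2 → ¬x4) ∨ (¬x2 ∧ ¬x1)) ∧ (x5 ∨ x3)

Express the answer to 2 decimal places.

¬x4 = 1 − 0.07 = 0.93
x2 → ¬x4  [Łukasiewicz: min(1, 1−a+b)] with a=0.57, b=0.93 → 1.00
¬x2 = 1 − 0.57 = 0.43
¬x1 = 1 − 0.21 = 0.79
¬x2 ∧ ¬x1 = min(a, b) on (0.43, 0.79) = 0.43
(x2 → ¬x4) ∨ (¬x2 ∧ ¬x1) = max(a, b) on (1.00, 0.43) = 1.00
x5 ∨ x3 = max(a, b) on (0.12, 0.57) = 0.57
((x2 → ¬x4) ∨ (¬x2 ∧ ¬x1)) ∧ (x5 ∨ x3) = min(a, b) on (1.00, 0.57) = 0.57

0.57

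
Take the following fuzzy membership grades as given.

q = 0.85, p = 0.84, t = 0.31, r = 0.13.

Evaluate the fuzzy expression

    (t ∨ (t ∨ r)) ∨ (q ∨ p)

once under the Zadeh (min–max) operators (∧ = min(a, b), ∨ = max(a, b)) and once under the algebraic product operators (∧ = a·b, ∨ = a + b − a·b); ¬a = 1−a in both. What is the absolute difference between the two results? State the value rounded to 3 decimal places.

Under Zadeh (min–max):
  t ∨ r = max(a, b) on (0.31, 0.13) = 0.31
  t ∨ (t ∨ r) = max(a, b) on (0.31, 0.31) = 0.31
  q ∨ p = max(a, b) on (0.85, 0.84) = 0.85
  (t ∨ (t ∨ r)) ∨ (q ∨ p) = max(a, b) on (0.31, 0.85) = 0.85
  → value = 0.8500
Under algebraic product:
  t ∨ r = a + b − a·b on (0.3100, 0.1300) = 0.3997
  t ∨ (t ∨ r) = a + b − a·b on (0.3100, 0.3997) = 0.5858
  q ∨ p = a + b − a·b on (0.8500, 0.8400) = 0.9760
  (t ∨ (t ∨ r)) ∨ (q ∨ p) = a + b − a·b on (0.5858, 0.9760) = 0.9901
  → value = 0.9901
|0.8500 − 0.9901| = 0.140

0.140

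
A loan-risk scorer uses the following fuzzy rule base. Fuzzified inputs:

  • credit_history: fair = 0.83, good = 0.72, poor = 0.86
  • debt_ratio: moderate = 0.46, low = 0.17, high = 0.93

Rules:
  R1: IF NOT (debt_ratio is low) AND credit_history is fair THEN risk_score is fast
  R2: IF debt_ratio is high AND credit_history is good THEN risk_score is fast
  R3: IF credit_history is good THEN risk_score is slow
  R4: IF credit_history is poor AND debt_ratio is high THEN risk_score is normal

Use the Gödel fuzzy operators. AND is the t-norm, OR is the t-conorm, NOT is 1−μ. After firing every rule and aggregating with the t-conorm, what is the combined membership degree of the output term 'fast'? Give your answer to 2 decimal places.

0.83

R1: ¬low=1−0.17=0.83, fair=0.83; AND[min(a, b)] → w = 0.83
R2: high=0.93, good=0.72; AND[min(a, b)] → w = 0.72
R3: good=0.72 → w = 0.72
R4: poor=0.86, high=0.93; AND[min(a, b)] → w = 0.86
Rules with consequent 'fast': {R1, R2} → strengths 0.83, 0.72
Aggregate via t-conorm [max(a, b)]: 0.83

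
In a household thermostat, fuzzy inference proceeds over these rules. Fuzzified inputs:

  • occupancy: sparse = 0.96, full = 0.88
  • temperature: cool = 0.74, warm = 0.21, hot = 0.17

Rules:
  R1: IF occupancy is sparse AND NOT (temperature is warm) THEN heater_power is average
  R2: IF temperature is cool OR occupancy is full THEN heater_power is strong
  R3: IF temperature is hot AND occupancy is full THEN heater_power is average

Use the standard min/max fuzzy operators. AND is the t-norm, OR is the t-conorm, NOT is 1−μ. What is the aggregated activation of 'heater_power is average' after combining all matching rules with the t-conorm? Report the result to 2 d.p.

0.79

R1: sparse=0.96, ¬warm=1−0.21=0.79; AND[min(a, b)] → w = 0.79
R2: cool=0.74, full=0.88; OR[max(a, b)] → w = 0.88
R3: hot=0.17, full=0.88; AND[min(a, b)] → w = 0.17
Rules with consequent 'average': {R1, R3} → strengths 0.79, 0.17
Aggregate via t-conorm [max(a, b)]: 0.79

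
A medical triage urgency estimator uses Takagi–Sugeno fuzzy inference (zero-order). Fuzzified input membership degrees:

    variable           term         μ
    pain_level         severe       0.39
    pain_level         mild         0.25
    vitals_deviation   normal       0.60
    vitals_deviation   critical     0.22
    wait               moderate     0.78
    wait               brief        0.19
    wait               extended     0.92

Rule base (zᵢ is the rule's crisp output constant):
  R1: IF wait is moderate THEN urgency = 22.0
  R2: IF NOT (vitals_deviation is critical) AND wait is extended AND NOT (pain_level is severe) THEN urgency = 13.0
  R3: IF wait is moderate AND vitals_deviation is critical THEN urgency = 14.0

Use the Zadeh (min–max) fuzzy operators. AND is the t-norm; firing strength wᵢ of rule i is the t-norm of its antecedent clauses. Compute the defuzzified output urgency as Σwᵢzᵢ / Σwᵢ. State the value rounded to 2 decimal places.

R1 (z=22.0): moderate=0.78 → w = 0.78
R2 (z=13.0): ¬critical=1−0.22=0.78, extended=0.92, ¬severe=1−0.39=0.61; AND[min(a, b)] → w = 0.61
R3 (z=14.0): moderate=0.78, critical=0.22; AND[min(a, b)] → w = 0.22
Weighted average = (0.78·22.0 + 0.61·13.0 + 0.22·14.0) / (0.78 + 0.61 + 0.22)
  = 28.1700 / 1.6100 = 17.50

17.50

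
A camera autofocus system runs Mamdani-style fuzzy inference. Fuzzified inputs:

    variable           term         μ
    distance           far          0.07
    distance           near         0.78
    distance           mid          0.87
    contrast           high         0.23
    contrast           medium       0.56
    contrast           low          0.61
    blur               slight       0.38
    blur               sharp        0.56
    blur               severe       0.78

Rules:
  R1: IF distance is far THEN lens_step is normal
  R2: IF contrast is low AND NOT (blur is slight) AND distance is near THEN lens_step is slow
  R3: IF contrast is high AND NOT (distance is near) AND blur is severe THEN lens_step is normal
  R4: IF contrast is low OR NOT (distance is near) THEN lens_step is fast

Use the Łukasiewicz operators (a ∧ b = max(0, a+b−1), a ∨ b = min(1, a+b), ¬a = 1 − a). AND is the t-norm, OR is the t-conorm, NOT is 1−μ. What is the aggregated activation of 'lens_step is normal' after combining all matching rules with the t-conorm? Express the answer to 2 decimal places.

0.07

R1: far=0.07 → w = 0.07
R2: low=0.61, ¬slight=1−0.38=0.62, near=0.78; AND[max(0, a+b−1)] → w = 0.01
R3: high=0.23, ¬near=1−0.78=0.22, severe=0.78; AND[max(0, a+b−1)] → w = 0.00
R4: low=0.61, ¬near=1−0.78=0.22; OR[min(1, a+b)] → w = 0.83
Rules with consequent 'normal': {R1, R3} → strengths 0.07, 0.00
Aggregate via t-conorm [min(1, a+b)]: 0.07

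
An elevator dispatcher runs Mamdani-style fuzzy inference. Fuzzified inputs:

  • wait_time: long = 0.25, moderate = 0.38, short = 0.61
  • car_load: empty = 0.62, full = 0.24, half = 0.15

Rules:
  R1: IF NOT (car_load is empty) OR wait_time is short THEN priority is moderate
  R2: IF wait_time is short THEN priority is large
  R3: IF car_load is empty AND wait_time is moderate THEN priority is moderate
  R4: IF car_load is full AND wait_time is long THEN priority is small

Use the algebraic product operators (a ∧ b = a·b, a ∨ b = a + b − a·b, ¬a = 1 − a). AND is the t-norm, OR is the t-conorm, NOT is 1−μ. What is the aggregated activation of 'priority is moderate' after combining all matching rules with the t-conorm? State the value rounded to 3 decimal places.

0.815

R1: ¬empty=1−0.62=0.38, short=0.61; OR[a + b − a·b] → w = 0.7582
R2: short=0.61 → w = 0.6100
R3: empty=0.62, moderate=0.38; AND[a·b] → w = 0.2356
R4: full=0.24, long=0.25; AND[a·b] → w = 0.0600
Rules with consequent 'moderate': {R1, R3} → strengths 0.7582, 0.2356
Aggregate via t-conorm [a + b − a·b]: 0.8152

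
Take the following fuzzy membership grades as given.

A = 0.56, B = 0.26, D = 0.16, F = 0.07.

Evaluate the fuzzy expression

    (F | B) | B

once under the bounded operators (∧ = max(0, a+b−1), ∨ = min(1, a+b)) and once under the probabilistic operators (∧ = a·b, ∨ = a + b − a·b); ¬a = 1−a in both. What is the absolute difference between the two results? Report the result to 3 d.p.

0.099

Under bounded:
  F | B = min(1, a+b) on (0.07, 0.26) = 0.33
  (F | B) | B = min(1, a+b) on (0.33, 0.26) = 0.59
  → value = 0.5900
Under probabilistic:
  F | B = a + b − a·b on (0.0700, 0.2600) = 0.3118
  (F | B) | B = a + b − a·b on (0.3118, 0.2600) = 0.4907
  → value = 0.4907
|0.5900 − 0.4907| = 0.099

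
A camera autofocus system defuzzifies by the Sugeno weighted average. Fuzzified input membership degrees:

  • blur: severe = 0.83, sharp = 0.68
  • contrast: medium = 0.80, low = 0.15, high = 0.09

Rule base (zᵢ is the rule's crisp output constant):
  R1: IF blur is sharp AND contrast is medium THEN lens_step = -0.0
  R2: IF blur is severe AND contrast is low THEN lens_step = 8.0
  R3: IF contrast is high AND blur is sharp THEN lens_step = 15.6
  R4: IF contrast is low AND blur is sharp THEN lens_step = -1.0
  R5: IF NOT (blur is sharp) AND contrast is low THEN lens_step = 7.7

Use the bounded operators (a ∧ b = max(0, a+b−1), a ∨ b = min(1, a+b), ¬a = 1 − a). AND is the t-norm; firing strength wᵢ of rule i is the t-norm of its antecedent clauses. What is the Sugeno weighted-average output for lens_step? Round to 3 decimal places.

0.000

R1 (z=-0.0): sharp=0.68, medium=0.80; AND[max(0, a+b−1)] → w = 0.48
R2 (z=8.0): severe=0.83, low=0.15; AND[max(0, a+b−1)] → w = 0.00
R3 (z=15.6): high=0.09, sharp=0.68; AND[max(0, a+b−1)] → w = 0.00
R4 (z=-1.0): low=0.15, sharp=0.68; AND[max(0, a+b−1)] → w = 0.00
R5 (z=7.7): ¬sharp=1−0.68=0.32, low=0.15; AND[max(0, a+b−1)] → w = 0.00
Weighted average = (0.48·-0.0 + 0.00·8.0 + 0.00·15.6 + 0.00·-1.0 + 0.00·7.7) / (0.48 + 0.00 + 0.00 + 0.00 + 0.00)
  = 0.0000 / 0.4800 = 0.000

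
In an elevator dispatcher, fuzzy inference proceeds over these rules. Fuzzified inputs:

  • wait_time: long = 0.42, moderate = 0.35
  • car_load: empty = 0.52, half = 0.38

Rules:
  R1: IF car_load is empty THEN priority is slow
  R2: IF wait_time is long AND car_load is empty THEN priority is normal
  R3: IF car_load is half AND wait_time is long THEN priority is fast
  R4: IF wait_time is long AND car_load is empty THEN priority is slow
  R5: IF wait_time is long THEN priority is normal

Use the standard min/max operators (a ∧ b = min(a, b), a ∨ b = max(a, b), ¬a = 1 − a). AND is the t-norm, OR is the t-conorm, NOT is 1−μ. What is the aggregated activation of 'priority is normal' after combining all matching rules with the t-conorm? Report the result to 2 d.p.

R1: empty=0.52 → w = 0.52
R2: long=0.42, empty=0.52; AND[min(a, b)] → w = 0.42
R3: half=0.38, long=0.42; AND[min(a, b)] → w = 0.38
R4: long=0.42, empty=0.52; AND[min(a, b)] → w = 0.42
R5: long=0.42 → w = 0.42
Rules with consequent 'normal': {R2, R5} → strengths 0.42, 0.42
Aggregate via t-conorm [max(a, b)]: 0.42

0.42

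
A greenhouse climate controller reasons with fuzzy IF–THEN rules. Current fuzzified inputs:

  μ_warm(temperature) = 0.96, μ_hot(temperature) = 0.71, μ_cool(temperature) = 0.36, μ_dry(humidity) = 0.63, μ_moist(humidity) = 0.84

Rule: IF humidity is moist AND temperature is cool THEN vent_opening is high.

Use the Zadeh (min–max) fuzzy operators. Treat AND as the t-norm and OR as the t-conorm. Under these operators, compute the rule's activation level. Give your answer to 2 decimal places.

0.36

firing strength: moist=0.84, cool=0.36; AND[min(a, b)] → w = 0.36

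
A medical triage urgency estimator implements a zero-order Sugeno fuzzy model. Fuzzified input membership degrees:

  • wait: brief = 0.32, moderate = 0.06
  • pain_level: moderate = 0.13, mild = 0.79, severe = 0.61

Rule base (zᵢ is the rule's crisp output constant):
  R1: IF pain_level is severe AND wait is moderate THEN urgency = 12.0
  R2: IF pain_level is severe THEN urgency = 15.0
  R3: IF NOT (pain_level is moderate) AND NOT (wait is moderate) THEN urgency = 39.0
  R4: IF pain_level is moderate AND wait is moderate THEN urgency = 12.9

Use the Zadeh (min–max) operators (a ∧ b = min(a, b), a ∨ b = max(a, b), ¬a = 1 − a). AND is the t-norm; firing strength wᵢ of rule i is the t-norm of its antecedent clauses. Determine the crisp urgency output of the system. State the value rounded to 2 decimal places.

27.86

R1 (z=12.0): severe=0.61, moderate=0.06; AND[min(a, b)] → w = 0.06
R2 (z=15.0): severe=0.61 → w = 0.61
R3 (z=39.0): ¬moderate=1−0.13=0.87, ¬moderate=1−0.06=0.94; AND[min(a, b)] → w = 0.87
R4 (z=12.9): moderate=0.13, moderate=0.06; AND[min(a, b)] → w = 0.06
Weighted average = (0.06·12.0 + 0.61·15.0 + 0.87·39.0 + 0.06·12.9) / (0.06 + 0.61 + 0.87 + 0.06)
  = 44.5740 / 1.6000 = 27.86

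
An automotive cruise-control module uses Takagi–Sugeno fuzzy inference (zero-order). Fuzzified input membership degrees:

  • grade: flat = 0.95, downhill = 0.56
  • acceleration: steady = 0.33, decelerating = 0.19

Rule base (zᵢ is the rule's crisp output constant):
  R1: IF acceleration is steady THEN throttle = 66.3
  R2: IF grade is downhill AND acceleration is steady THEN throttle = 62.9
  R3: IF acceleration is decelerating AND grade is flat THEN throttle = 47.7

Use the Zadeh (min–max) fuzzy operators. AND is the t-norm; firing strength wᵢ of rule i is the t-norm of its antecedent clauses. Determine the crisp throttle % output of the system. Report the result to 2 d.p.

60.82

R1 (z=66.3): steady=0.33 → w = 0.33
R2 (z=62.9): downhill=0.56, steady=0.33; AND[min(a, b)] → w = 0.33
R3 (z=47.7): decelerating=0.19, flat=0.95; AND[min(a, b)] → w = 0.19
Weighted average = (0.33·66.3 + 0.33·62.9 + 0.19·47.7) / (0.33 + 0.33 + 0.19)
  = 51.6990 / 0.8500 = 60.82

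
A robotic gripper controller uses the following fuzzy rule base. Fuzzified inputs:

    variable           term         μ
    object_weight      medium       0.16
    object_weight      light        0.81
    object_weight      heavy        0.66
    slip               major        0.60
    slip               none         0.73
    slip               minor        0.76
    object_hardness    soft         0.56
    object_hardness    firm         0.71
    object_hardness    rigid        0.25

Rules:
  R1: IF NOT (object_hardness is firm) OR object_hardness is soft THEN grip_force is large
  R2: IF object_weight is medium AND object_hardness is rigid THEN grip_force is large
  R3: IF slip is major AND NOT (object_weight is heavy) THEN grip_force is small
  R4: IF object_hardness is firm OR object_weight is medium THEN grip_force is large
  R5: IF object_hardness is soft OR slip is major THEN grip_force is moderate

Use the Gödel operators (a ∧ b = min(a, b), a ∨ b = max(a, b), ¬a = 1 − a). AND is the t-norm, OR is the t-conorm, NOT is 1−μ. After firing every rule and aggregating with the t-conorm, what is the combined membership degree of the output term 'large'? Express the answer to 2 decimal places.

0.71

R1: ¬firm=1−0.71=0.29, soft=0.56; OR[max(a, b)] → w = 0.56
R2: medium=0.16, rigid=0.25; AND[min(a, b)] → w = 0.16
R3: major=0.60, ¬heavy=1−0.66=0.34; AND[min(a, b)] → w = 0.34
R4: firm=0.71, medium=0.16; OR[max(a, b)] → w = 0.71
R5: soft=0.56, major=0.60; OR[max(a, b)] → w = 0.60
Rules with consequent 'large': {R1, R2, R4} → strengths 0.56, 0.16, 0.71
Aggregate via t-conorm [max(a, b)]: 0.71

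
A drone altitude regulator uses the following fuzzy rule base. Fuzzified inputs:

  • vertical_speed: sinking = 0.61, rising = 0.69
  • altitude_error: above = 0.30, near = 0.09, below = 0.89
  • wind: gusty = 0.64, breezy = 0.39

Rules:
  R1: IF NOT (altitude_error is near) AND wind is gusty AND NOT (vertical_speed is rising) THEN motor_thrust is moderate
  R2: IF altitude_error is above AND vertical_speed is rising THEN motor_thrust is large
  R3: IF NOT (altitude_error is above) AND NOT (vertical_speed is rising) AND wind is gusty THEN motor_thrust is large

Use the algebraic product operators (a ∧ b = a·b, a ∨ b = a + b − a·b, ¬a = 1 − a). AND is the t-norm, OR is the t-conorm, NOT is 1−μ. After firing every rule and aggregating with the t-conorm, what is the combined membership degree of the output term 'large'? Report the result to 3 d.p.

R1: ¬near=1−0.09=0.91, gusty=0.64, ¬rising=1−0.69=0.31; AND[a·b] → w = 0.1805
R2: above=0.30, rising=0.69; AND[a·b] → w = 0.2070
R3: ¬above=1−0.30=0.70, ¬rising=1−0.69=0.31, gusty=0.64; AND[a·b] → w = 0.1389
Rules with consequent 'large': {R2, R3} → strengths 0.2070, 0.1389
Aggregate via t-conorm [a + b − a·b]: 0.3171

0.317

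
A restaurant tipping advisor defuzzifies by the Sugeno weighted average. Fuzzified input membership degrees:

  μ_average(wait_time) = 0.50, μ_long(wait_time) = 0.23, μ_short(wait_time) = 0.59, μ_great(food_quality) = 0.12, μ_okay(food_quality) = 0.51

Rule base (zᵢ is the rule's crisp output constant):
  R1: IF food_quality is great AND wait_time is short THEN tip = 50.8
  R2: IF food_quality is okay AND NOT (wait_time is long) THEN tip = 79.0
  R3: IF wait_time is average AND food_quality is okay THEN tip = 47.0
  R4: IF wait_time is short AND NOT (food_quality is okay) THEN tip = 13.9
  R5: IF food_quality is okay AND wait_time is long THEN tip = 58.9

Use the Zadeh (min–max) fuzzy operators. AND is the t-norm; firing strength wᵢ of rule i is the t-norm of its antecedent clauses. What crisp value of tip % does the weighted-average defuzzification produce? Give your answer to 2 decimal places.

R1 (z=50.8): great=0.12, short=0.59; AND[min(a, b)] → w = 0.12
R2 (z=79.0): okay=0.51, ¬long=1−0.23=0.77; AND[min(a, b)] → w = 0.51
R3 (z=47.0): average=0.50, okay=0.51; AND[min(a, b)] → w = 0.50
R4 (z=13.9): short=0.59, ¬okay=1−0.51=0.49; AND[min(a, b)] → w = 0.49
R5 (z=58.9): okay=0.51, long=0.23; AND[min(a, b)] → w = 0.23
Weighted average = (0.12·50.8 + 0.51·79.0 + 0.50·47.0 + 0.49·13.9 + 0.23·58.9) / (0.12 + 0.51 + 0.50 + 0.49 + 0.23)
  = 90.2440 / 1.8500 = 48.78

48.78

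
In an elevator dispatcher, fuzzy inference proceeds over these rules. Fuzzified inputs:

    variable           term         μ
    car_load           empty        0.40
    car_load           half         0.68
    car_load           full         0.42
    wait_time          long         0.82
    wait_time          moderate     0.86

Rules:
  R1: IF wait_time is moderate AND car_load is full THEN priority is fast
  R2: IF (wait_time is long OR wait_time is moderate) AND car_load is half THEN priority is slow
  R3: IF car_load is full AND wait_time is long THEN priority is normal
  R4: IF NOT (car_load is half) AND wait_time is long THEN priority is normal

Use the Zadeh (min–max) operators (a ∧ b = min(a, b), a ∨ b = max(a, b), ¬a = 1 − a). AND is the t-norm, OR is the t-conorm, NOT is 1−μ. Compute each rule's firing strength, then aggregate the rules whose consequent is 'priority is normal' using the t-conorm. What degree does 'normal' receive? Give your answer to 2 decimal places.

0.42

R1: moderate=0.86, full=0.42; AND[min(a, b)] → w = 0.42
R2: (long=0.82 OR moderate=0.86) = 0.86; AND[min(a, b)] with half=0.68 → w = 0.68
R3: full=0.42, long=0.82; AND[min(a, b)] → w = 0.42
R4: ¬half=1−0.68=0.32, long=0.82; AND[min(a, b)] → w = 0.32
Rules with consequent 'normal': {R3, R4} → strengths 0.42, 0.32
Aggregate via t-conorm [max(a, b)]: 0.42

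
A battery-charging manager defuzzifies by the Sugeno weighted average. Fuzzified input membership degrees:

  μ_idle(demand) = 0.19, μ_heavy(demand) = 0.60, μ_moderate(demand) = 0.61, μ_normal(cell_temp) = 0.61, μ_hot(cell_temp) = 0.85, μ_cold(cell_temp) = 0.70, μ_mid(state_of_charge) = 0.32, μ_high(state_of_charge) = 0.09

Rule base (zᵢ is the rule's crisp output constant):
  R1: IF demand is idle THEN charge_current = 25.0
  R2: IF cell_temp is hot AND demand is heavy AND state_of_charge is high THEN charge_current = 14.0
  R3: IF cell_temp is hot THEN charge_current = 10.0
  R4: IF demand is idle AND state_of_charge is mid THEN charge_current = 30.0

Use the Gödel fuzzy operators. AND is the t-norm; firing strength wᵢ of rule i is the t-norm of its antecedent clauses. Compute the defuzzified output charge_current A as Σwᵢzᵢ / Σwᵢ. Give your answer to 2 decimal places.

15.31

R1 (z=25.0): idle=0.19 → w = 0.19
R2 (z=14.0): hot=0.85, heavy=0.60, high=0.09; AND[min(a, b)] → w = 0.09
R3 (z=10.0): hot=0.85 → w = 0.85
R4 (z=30.0): idle=0.19, mid=0.32; AND[min(a, b)] → w = 0.19
Weighted average = (0.19·25.0 + 0.09·14.0 + 0.85·10.0 + 0.19·30.0) / (0.19 + 0.09 + 0.85 + 0.19)
  = 20.2100 / 1.3200 = 15.31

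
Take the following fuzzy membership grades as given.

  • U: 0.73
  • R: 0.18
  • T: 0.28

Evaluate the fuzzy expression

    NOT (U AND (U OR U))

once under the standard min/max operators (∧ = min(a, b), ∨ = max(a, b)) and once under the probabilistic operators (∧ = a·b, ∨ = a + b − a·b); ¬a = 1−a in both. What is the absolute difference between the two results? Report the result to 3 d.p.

Under standard min/max:
  U OR U = max(a, b) on (0.73, 0.73) = 0.73
  U AND (U OR U) = min(a, b) on (0.73, 0.73) = 0.73
  NOT (U AND (U OR U)) = 1 − 0.73 = 0.27
  → value = 0.2700
Under probabilistic:
  U OR U = a + b − a·b on (0.7300, 0.7300) = 0.9271
  U AND (U OR U) = a·b on (0.7300, 0.9271) = 0.6768
  NOT (U AND (U OR U)) = 1 − 0.6768 = 0.3232
  → value = 0.3232
|0.2700 − 0.3232| = 0.053

0.053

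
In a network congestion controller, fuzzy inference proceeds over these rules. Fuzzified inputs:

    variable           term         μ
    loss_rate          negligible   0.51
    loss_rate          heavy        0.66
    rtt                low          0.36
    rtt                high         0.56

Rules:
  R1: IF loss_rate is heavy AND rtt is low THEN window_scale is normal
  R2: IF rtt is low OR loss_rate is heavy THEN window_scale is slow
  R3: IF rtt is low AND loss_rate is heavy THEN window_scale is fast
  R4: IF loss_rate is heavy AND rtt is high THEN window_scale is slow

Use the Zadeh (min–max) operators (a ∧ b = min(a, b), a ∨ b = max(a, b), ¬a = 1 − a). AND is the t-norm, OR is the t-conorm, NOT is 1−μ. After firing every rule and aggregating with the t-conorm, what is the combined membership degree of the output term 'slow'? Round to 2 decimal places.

R1: heavy=0.66, low=0.36; AND[min(a, b)] → w = 0.36
R2: low=0.36, heavy=0.66; OR[max(a, b)] → w = 0.66
R3: low=0.36, heavy=0.66; AND[min(a, b)] → w = 0.36
R4: heavy=0.66, high=0.56; AND[min(a, b)] → w = 0.56
Rules with consequent 'slow': {R2, R4} → strengths 0.66, 0.56
Aggregate via t-conorm [max(a, b)]: 0.66

0.66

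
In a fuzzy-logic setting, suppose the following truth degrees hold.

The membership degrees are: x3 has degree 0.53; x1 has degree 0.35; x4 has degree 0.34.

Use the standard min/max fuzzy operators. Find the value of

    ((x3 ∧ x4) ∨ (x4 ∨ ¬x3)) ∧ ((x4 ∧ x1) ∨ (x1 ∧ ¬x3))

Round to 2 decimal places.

0.35

x3 ∧ x4 = min(a, b) on (0.53, 0.34) = 0.34
¬x3 = 1 − 0.53 = 0.47
x4 ∨ ¬x3 = max(a, b) on (0.34, 0.47) = 0.47
(x3 ∧ x4) ∨ (x4 ∨ ¬x3) = max(a, b) on (0.34, 0.47) = 0.47
x4 ∧ x1 = min(a, b) on (0.34, 0.35) = 0.34
¬x3 = 1 − 0.53 = 0.47
x1 ∧ ¬x3 = min(a, b) on (0.35, 0.47) = 0.35
(x4 ∧ x1) ∨ (x1 ∧ ¬x3) = max(a, b) on (0.34, 0.35) = 0.35
((x3 ∧ x4) ∨ (x4 ∨ ¬x3)) ∧ ((x4 ∧ x1) ∨ (x1 ∧ ¬x3)) = min(a, b) on (0.47, 0.35) = 0.35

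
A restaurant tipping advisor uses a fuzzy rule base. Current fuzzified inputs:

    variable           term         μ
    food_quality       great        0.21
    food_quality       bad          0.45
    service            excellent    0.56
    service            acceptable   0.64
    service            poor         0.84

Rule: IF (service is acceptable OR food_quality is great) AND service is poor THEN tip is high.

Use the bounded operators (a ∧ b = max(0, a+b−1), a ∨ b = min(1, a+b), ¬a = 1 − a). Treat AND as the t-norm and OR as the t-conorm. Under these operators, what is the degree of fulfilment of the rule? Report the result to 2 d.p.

0.69

firing strength: (acceptable=0.64 OR great=0.21) = 0.85; AND[max(0, a+b−1)] with poor=0.84 → w = 0.69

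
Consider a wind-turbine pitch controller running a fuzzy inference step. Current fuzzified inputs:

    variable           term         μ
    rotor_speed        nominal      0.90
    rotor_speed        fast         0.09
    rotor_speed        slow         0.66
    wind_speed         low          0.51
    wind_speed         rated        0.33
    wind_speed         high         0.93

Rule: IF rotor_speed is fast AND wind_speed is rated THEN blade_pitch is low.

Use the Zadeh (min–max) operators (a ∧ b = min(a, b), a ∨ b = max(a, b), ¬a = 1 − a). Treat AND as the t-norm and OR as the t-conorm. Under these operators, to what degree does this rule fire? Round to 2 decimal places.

firing strength: fast=0.09, rated=0.33; AND[min(a, b)] → w = 0.09

0.09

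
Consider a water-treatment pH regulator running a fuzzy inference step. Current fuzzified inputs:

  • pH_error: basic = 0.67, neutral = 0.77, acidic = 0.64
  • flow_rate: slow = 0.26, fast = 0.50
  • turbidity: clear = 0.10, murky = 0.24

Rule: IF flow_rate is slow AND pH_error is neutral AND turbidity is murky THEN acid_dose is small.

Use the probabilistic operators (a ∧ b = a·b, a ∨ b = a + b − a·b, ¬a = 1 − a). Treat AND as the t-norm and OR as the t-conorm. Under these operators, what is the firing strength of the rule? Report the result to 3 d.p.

0.048

firing strength: slow=0.26, neutral=0.77, murky=0.24; AND[a·b] → w = 0.0480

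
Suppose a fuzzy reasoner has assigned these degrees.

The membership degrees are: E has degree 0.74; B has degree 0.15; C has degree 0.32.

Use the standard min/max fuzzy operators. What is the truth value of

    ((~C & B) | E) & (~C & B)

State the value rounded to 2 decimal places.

~C = 1 − 0.32 = 0.68
~C & B = min(a, b) on (0.68, 0.15) = 0.15
(~C & B) | E = max(a, b) on (0.15, 0.74) = 0.74
~C = 1 − 0.32 = 0.68
~C & B = min(a, b) on (0.68, 0.15) = 0.15
((~C & B) | E) & (~C & B) = min(a, b) on (0.74, 0.15) = 0.15

0.15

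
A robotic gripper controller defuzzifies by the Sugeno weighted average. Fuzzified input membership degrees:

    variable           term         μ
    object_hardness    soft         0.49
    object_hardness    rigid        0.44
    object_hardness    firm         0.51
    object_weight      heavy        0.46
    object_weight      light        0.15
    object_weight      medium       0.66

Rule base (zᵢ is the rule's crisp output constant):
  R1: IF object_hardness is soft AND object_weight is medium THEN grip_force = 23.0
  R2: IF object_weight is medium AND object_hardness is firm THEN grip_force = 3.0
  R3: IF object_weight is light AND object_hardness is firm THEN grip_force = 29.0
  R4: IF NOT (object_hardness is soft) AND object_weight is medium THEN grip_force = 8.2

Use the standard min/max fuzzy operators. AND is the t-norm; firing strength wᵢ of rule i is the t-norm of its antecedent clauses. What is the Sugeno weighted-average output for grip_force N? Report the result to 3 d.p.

12.851

R1 (z=23.0): soft=0.49, medium=0.66; AND[min(a, b)] → w = 0.49
R2 (z=3.0): medium=0.66, firm=0.51; AND[min(a, b)] → w = 0.51
R3 (z=29.0): light=0.15, firm=0.51; AND[min(a, b)] → w = 0.15
R4 (z=8.2): ¬soft=1−0.49=0.51, medium=0.66; AND[min(a, b)] → w = 0.51
Weighted average = (0.49·23.0 + 0.51·3.0 + 0.15·29.0 + 0.51·8.2) / (0.49 + 0.51 + 0.15 + 0.51)
  = 21.3320 / 1.6600 = 12.851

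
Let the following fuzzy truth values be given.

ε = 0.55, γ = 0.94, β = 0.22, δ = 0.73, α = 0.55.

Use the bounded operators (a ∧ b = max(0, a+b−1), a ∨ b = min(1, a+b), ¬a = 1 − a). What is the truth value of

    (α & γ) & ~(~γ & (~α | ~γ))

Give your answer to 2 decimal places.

0.49

α & γ = max(0, a+b−1) on (0.55, 0.94) = 0.49
~γ = 1 − 0.94 = 0.06
~α = 1 − 0.55 = 0.45
~γ = 1 − 0.94 = 0.06
~α | ~γ = min(1, a+b) on (0.45, 0.06) = 0.51
~γ & (~α | ~γ) = max(0, a+b−1) on (0.06, 0.51) = 0.00
~(~γ & (~α | ~γ)) = 1 − 0.00 = 1.00
(α & γ) & ~(~γ & (~α | ~γ)) = max(0, a+b−1) on (0.49, 1.00) = 0.49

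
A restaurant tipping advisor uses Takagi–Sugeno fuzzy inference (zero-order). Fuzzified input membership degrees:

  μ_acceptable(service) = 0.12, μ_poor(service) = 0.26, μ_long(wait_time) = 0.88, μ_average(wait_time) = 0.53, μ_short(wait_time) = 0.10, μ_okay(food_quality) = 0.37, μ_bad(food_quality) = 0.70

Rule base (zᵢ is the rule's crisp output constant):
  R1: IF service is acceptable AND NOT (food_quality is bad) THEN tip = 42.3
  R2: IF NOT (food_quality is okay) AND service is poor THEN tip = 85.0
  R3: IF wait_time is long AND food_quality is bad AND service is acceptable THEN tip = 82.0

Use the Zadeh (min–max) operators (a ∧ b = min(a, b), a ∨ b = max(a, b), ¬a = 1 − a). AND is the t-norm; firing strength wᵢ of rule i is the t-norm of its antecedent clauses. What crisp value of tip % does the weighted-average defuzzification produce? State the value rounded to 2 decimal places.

74.03

R1 (z=42.3): acceptable=0.12, ¬bad=1−0.70=0.30; AND[min(a, b)] → w = 0.12
R2 (z=85.0): ¬okay=1−0.37=0.63, poor=0.26; AND[min(a, b)] → w = 0.26
R3 (z=82.0): long=0.88, bad=0.70, acceptable=0.12; AND[min(a, b)] → w = 0.12
Weighted average = (0.12·42.3 + 0.26·85.0 + 0.12·82.0) / (0.12 + 0.26 + 0.12)
  = 37.0160 / 0.5000 = 74.03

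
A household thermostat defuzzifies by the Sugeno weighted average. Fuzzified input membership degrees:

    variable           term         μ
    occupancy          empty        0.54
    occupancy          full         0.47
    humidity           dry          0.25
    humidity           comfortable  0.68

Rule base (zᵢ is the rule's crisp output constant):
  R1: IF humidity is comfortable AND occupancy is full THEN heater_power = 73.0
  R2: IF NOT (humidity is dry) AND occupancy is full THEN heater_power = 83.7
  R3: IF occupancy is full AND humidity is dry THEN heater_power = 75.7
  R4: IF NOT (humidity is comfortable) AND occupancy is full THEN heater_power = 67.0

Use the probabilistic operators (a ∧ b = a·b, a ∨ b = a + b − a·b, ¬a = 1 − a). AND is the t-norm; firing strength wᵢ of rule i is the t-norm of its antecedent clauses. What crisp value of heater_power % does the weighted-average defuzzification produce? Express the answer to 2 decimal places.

R1 (z=73.0): comfortable=0.68, full=0.47; AND[a·b] → w = 0.3196
R2 (z=83.7): ¬dry=1−0.25=0.75, full=0.47; AND[a·b] → w = 0.3525
R3 (z=75.7): full=0.47, dry=0.25; AND[a·b] → w = 0.1175
R4 (z=67.0): ¬comfortable=1−0.68=0.32, full=0.47; AND[a·b] → w = 0.1504
Weighted average = (0.3196·73.0 + 0.3525·83.7 + 0.1175·75.7 + 0.1504·67.0) / (0.3196 + 0.3525 + 0.1175 + 0.1504)
  = 71.8066 / 0.9400 = 76.39

76.39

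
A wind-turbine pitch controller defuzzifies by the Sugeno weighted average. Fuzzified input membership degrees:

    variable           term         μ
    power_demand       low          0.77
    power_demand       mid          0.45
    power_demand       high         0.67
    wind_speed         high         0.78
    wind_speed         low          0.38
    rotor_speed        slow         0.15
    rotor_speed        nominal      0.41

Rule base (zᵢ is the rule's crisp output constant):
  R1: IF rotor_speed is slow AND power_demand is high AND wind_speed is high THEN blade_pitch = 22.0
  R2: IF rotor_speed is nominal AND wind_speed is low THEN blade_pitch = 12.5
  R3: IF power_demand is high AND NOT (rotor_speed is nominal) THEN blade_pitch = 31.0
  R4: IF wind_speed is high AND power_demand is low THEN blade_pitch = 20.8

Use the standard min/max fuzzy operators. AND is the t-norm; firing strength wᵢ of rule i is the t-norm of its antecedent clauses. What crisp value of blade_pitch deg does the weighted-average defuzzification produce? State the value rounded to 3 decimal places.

22.411

R1 (z=22.0): slow=0.15, high=0.67, high=0.78; AND[min(a, b)] → w = 0.15
R2 (z=12.5): nominal=0.41, low=0.38; AND[min(a, b)] → w = 0.38
R3 (z=31.0): high=0.67, ¬nominal=1−0.41=0.59; AND[min(a, b)] → w = 0.59
R4 (z=20.8): high=0.78, low=0.77; AND[min(a, b)] → w = 0.77
Weighted average = (0.15·22.0 + 0.38·12.5 + 0.59·31.0 + 0.77·20.8) / (0.15 + 0.38 + 0.59 + 0.77)
  = 42.3560 / 1.8900 = 22.411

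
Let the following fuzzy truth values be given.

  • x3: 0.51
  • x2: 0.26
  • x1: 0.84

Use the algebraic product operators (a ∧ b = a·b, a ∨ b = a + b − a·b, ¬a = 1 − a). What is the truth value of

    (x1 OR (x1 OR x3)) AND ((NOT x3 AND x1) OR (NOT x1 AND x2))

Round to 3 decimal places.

0.431

x1 OR x3 = a + b − a·b on (0.8400, 0.5100) = 0.9216
x1 OR (x1 OR x3) = a + b − a·b on (0.8400, 0.9216) = 0.9875
NOT x3 = 1 − 0.5100 = 0.4900
NOT x3 AND x1 = a·b on (0.4900, 0.8400) = 0.4116
NOT x1 = 1 − 0.8400 = 0.1600
NOT x1 AND x2 = a·b on (0.1600, 0.2600) = 0.0416
(NOT x3 AND x1) OR (NOT x1 AND x2) = a + b − a·b on (0.4116, 0.0416) = 0.4361
(x1 OR (x1 OR x3)) AND ((NOT x3 AND x1) OR (NOT x1 AND x2)) = a·b on (0.9875, 0.4361) = 0.4306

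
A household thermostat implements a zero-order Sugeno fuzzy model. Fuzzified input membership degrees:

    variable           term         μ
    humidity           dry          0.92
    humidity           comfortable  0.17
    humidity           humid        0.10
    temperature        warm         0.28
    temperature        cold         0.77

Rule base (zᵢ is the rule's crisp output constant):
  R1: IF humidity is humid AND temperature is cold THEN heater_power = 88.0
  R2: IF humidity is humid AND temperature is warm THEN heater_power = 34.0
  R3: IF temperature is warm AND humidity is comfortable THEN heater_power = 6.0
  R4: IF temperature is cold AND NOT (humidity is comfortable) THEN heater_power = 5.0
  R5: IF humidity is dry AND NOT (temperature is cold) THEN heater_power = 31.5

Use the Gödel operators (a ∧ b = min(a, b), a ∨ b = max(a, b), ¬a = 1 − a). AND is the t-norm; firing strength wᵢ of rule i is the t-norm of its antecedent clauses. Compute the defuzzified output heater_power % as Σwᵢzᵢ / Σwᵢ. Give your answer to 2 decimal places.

R1 (z=88.0): humid=0.10, cold=0.77; AND[min(a, b)] → w = 0.10
R2 (z=34.0): humid=0.10, warm=0.28; AND[min(a, b)] → w = 0.10
R3 (z=6.0): warm=0.28, comfortable=0.17; AND[min(a, b)] → w = 0.17
R4 (z=5.0): cold=0.77, ¬comfortable=1−0.17=0.83; AND[min(a, b)] → w = 0.77
R5 (z=31.5): dry=0.92, ¬cold=1−0.77=0.23; AND[min(a, b)] → w = 0.23
Weighted average = (0.10·88.0 + 0.10·34.0 + 0.17·6.0 + 0.77·5.0 + 0.23·31.5) / (0.10 + 0.10 + 0.17 + 0.77 + 0.23)
  = 24.3150 / 1.3700 = 17.75

17.75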